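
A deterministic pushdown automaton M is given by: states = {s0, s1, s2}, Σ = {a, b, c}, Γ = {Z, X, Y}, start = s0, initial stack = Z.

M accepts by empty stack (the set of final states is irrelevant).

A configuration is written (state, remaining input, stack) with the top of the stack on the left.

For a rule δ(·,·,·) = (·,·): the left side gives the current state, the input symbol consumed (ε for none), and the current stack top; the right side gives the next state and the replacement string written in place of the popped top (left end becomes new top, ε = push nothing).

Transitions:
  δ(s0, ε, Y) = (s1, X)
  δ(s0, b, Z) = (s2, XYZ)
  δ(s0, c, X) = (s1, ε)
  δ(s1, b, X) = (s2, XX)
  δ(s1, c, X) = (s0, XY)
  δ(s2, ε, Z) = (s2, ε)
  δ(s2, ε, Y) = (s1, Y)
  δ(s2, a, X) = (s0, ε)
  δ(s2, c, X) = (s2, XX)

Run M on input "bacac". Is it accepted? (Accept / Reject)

(s0, bacac, Z)
  read b, top Z: go to s2, push XYZ → (s2, acac, XYZ)
  read a, top X: go to s0, push ε → (s0, cac, YZ)
  ε-move, top Y: go to s1, push X → (s1, cac, XZ)
  read c, top X: go to s0, push XY → (s0, ac, XYZ)
No transition applies at (s0, ac, XYZ); input not fully consumed.

Reject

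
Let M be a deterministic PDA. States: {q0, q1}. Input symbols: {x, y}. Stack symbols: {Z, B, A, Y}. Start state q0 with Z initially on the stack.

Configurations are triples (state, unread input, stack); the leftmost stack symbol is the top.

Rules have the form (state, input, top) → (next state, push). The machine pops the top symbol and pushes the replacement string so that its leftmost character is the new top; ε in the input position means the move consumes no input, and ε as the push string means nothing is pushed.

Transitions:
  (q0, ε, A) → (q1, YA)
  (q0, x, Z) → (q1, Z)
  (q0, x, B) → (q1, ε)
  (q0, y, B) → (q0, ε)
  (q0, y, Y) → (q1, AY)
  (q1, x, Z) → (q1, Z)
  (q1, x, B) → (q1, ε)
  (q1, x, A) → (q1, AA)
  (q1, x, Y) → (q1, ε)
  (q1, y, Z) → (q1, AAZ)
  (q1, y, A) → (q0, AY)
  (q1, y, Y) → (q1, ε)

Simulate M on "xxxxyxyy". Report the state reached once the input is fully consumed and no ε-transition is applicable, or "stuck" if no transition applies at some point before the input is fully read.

(q0, xxxxyxyy, Z)
  read x, top Z: go to q1, push Z → (q1, xxxyxyy, Z)
  read x, top Z: go to q1, push Z → (q1, xxyxyy, Z)
  read x, top Z: go to q1, push Z → (q1, xyxyy, Z)
  read x, top Z: go to q1, push Z → (q1, yxyy, Z)
  read y, top Z: go to q1, push AAZ → (q1, xyy, AAZ)
  read x, top A: go to q1, push AA → (q1, yy, AAAZ)
  read y, top A: go to q0, push AY → (q0, y, AYAAZ)
  ε-move, top A: go to q1, push YA → (q1, y, YAYAAZ)
  read y, top Y: go to q1, push ε → (q1, ε, AYAAZ)
All input consumed; M is in state q1.

q1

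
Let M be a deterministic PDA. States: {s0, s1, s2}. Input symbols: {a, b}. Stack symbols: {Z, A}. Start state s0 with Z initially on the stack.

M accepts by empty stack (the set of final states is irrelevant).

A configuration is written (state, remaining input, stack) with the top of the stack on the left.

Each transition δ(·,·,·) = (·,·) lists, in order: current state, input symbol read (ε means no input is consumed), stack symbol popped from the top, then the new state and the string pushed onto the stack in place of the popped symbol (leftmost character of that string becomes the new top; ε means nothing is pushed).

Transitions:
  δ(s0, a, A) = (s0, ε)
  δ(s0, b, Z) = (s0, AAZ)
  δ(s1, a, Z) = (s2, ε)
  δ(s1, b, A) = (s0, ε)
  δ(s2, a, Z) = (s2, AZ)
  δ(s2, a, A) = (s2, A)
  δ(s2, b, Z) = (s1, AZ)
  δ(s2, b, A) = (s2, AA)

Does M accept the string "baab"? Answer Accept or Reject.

(s0, baab, Z)
  read b, top Z: go to s0, push AAZ → (s0, aab, AAZ)
  read a, top A: go to s0, push ε → (s0, ab, AZ)
  read a, top A: go to s0, push ε → (s0, b, Z)
  read b, top Z: go to s0, push AAZ → (s0, ε, AAZ)
All input consumed; stack is AAZ, not empty, and no further ε-move applies.

Reject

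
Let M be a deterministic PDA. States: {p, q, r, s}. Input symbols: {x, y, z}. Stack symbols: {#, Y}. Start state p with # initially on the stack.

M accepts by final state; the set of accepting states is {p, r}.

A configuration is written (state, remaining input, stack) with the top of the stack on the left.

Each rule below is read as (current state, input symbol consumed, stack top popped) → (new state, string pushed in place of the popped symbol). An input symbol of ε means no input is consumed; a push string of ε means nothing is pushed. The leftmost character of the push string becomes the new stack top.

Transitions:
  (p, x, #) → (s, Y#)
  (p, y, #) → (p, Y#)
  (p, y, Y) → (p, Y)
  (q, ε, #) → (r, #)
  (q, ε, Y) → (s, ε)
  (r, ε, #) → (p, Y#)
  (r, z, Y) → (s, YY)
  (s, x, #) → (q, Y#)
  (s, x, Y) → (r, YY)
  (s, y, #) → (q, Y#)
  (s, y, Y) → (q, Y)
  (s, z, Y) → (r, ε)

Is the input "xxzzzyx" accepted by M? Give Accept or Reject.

Accept

(p, xxzzzyx, #)
  read x, top #: go to s, push Y# → (s, xzzzyx, Y#)
  read x, top Y: go to r, push YY → (r, zzzyx, YY#)
  read z, top Y: go to s, push YY → (s, zzyx, YYY#)
  read z, top Y: go to r, push ε → (r, zyx, YY#)
  read z, top Y: go to s, push YY → (s, yx, YYY#)
  read y, top Y: go to q, push Y → (q, x, YYY#)
  ε-move, top Y: go to s, push ε → (s, x, YY#)
  read x, top Y: go to r, push YY → (r, ε, YYY#)
All input consumed; state r ∈ F.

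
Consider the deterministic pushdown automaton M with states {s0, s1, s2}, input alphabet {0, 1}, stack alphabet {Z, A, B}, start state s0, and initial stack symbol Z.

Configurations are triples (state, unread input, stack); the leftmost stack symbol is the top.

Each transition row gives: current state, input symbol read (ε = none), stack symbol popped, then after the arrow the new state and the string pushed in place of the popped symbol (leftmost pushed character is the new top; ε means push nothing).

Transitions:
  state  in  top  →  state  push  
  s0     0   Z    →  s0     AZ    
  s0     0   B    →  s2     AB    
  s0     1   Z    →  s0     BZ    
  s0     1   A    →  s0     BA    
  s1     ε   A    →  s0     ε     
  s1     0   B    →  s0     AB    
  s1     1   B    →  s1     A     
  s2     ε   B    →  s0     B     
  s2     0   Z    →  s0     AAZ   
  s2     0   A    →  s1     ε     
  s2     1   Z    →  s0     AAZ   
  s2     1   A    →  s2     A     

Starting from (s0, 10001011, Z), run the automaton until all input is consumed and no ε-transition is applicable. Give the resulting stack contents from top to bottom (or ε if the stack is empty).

ABABZ

(s0, 10001011, Z) ⊢ (s0, 0001011, BZ) ⊢ (s2, 001011, ABZ) ⊢ (s1, 01011, BZ) ⊢ (s0, 1011, ABZ) ⊢ (s0, 011, BABZ) ⊢ (s2, 11, ABABZ) ⊢ (s2, 1, ABABZ) ⊢ (s2, ε, ABABZ)
All input consumed in state s2 with stack ABABZ.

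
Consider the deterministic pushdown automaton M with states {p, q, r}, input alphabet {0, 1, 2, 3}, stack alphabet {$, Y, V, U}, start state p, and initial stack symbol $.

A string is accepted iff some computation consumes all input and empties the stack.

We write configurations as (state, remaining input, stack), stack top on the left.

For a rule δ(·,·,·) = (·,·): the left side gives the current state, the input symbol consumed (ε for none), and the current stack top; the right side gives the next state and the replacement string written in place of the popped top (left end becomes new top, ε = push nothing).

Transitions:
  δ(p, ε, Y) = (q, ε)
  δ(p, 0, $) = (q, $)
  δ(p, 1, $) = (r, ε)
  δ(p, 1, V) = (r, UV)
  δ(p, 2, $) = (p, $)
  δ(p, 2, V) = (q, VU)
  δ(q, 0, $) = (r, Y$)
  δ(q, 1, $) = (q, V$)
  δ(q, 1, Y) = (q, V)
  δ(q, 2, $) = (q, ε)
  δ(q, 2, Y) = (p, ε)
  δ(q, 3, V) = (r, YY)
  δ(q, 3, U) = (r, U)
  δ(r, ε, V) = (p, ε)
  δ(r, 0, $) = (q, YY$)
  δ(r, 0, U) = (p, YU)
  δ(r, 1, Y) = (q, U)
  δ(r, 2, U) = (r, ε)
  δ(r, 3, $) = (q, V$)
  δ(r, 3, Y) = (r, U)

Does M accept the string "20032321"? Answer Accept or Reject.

Reject

(p, 20032321, $)
  read 2, top $: go to p, push $ → (p, 0032321, $)
  read 0, top $: go to q, push $ → (q, 032321, $)
  read 0, top $: go to r, push Y$ → (r, 32321, Y$)
  read 3, top Y: go to r, push U → (r, 2321, U$)
  read 2, top U: go to r, push ε → (r, 321, $)
  read 3, top $: go to q, push V$ → (q, 21, V$)
No transition applies at (q, 21, V$); input not fully consumed.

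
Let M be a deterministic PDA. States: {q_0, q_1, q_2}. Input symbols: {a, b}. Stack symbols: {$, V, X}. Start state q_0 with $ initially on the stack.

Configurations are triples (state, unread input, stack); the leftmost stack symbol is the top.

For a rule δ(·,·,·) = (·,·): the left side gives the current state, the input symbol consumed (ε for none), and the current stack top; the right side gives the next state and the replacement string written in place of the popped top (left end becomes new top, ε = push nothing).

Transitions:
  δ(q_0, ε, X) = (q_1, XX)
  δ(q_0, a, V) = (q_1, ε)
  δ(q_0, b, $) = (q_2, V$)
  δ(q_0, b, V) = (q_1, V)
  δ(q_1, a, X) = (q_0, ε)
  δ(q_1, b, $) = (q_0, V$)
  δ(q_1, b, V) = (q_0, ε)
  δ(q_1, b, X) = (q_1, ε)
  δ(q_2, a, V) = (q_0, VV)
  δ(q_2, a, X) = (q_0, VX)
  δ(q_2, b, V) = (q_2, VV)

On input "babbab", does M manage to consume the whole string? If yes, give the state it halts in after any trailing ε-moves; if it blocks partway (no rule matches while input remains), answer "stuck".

q_0

(q_0, babbab, $)
  read b, top $: go to q_2, push V$ → (q_2, abbab, V$)
  read a, top V: go to q_0, push VV → (q_0, bbab, VV$)
  read b, top V: go to q_1, push V → (q_1, bab, VV$)
  read b, top V: go to q_0, push ε → (q_0, ab, V$)
  read a, top V: go to q_1, push ε → (q_1, b, $)
  read b, top $: go to q_0, push V$ → (q_0, ε, V$)
All input consumed; M is in state q_0.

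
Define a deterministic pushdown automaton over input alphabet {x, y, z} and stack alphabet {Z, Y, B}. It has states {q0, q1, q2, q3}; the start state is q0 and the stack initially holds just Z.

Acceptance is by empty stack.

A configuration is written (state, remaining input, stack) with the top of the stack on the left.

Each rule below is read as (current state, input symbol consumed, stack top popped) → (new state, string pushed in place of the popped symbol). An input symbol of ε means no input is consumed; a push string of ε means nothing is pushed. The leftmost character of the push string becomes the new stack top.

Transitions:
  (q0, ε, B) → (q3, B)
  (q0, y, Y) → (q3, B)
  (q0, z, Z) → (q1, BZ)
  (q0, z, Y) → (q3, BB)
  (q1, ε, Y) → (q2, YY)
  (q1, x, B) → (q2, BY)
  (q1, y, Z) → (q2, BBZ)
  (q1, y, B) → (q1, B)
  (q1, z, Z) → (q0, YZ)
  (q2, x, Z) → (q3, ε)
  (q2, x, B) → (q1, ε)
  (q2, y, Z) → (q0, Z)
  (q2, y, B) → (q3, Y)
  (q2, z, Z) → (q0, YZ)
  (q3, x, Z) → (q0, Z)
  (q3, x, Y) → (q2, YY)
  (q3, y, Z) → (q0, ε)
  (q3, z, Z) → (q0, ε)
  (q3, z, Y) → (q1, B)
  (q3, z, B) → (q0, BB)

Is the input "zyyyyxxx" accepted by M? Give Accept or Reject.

(q0, zyyyyxxx, Z) ⊢ (q1, yyyyxxx, BZ) ⊢ (q1, yyyxxx, BZ) ⊢ (q1, yyxxx, BZ) ⊢ (q1, yxxx, BZ) ⊢ (q1, xxx, BZ) ⊢ (q2, xx, BYZ) ⊢ (q1, x, YZ) ⊢ (q2, x, YYZ)
No transition applies at (q2, x, YYZ); input not fully consumed.

Reject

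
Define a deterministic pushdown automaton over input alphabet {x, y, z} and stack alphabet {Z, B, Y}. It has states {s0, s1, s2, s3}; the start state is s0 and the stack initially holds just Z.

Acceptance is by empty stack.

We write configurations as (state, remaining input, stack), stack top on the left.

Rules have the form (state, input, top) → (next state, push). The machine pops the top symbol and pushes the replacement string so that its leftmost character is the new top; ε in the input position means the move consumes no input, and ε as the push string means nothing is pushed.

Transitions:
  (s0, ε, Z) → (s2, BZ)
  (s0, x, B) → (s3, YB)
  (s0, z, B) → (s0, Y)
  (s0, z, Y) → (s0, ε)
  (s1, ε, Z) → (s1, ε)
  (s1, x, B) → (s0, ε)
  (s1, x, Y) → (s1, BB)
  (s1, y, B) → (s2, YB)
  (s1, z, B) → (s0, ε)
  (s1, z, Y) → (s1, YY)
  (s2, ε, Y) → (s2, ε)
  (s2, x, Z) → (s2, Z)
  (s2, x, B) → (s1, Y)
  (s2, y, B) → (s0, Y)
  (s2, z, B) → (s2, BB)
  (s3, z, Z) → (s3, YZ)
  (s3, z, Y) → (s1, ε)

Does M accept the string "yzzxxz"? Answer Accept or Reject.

Reject

(s0, yzzxxz, Z)
  ε-move, top Z: go to s2, push BZ → (s2, yzzxxz, BZ)
  read y, top B: go to s0, push Y → (s0, zzxxz, YZ)
  read z, top Y: go to s0, push ε → (s0, zxxz, Z)
  ε-move, top Z: go to s2, push BZ → (s2, zxxz, BZ)
  read z, top B: go to s2, push BB → (s2, xxz, BBZ)
  read x, top B: go to s1, push Y → (s1, xz, YBZ)
  read x, top Y: go to s1, push BB → (s1, z, BBBZ)
  read z, top B: go to s0, push ε → (s0, ε, BBZ)
All input consumed; stack is BBZ, not empty, and no further ε-move applies.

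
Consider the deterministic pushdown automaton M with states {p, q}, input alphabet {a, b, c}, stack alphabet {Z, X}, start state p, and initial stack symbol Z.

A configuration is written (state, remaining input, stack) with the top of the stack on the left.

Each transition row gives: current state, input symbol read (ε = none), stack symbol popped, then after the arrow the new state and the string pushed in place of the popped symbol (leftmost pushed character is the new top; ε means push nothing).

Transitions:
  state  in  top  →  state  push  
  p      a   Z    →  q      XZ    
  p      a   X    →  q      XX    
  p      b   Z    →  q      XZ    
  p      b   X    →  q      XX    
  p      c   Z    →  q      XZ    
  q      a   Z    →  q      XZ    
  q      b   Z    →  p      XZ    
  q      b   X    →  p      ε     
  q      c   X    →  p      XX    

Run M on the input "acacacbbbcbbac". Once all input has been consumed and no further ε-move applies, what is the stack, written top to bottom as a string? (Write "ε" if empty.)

(p, acacacbbbcbbac, Z) ⊢ (q, cacacbbbcbbac, XZ) ⊢ (p, acacbbbcbbac, XXZ) ⊢ (q, cacbbbcbbac, XXXZ) ⊢ (p, acbbbcbbac, XXXXZ) ⊢ (q, cbbbcbbac, XXXXXZ) ⊢ (p, bbbcbbac, XXXXXXZ) ⊢ (q, bbcbbac, XXXXXXXZ) ⊢ (p, bcbbac, XXXXXXZ) ⊢ (q, cbbac, XXXXXXXZ) ⊢ (p, bbac, XXXXXXXXZ) ⊢ (q, bac, XXXXXXXXXZ) ⊢ (p, ac, XXXXXXXXZ) ⊢ (q, c, XXXXXXXXXZ) ⊢ (p, ε, XXXXXXXXXXZ)
All input consumed in state p with stack XXXXXXXXXXZ.

XXXXXXXXXXZ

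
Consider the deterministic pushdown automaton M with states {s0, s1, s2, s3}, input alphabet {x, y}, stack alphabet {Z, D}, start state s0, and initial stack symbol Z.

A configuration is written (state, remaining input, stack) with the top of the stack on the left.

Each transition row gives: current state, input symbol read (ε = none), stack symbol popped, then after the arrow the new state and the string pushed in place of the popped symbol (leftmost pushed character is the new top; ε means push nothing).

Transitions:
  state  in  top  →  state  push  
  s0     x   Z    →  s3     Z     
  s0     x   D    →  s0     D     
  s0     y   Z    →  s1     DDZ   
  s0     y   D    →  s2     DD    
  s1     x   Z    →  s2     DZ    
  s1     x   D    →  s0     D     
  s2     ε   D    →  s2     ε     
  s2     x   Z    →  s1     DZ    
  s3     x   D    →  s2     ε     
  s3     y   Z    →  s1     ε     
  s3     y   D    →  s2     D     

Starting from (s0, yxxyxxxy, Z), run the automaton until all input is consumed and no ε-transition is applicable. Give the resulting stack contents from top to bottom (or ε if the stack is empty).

(s0, yxxyxxxy, Z)
  read y, top Z: go to s1, push DDZ → (s1, xxyxxxy, DDZ)
  read x, top D: go to s0, push D → (s0, xyxxxy, DDZ)
  read x, top D: go to s0, push D → (s0, yxxxy, DDZ)
  read y, top D: go to s2, push DD → (s2, xxxy, DDDZ)
  ε-move, top D: go to s2, push ε → (s2, xxxy, DDZ)
  ε-move, top D: go to s2, push ε → (s2, xxxy, DZ)
  ε-move, top D: go to s2, push ε → (s2, xxxy, Z)
  read x, top Z: go to s1, push DZ → (s1, xxy, DZ)
  read x, top D: go to s0, push D → (s0, xy, DZ)
  read x, top D: go to s0, push D → (s0, y, DZ)
  read y, top D: go to s2, push DD → (s2, ε, DDZ)
  ε-move, top D: go to s2, push ε → (s2, ε, DZ)
  ε-move, top D: go to s2, push ε → (s2, ε, Z)
All input consumed in state s2 with stack Z.

Z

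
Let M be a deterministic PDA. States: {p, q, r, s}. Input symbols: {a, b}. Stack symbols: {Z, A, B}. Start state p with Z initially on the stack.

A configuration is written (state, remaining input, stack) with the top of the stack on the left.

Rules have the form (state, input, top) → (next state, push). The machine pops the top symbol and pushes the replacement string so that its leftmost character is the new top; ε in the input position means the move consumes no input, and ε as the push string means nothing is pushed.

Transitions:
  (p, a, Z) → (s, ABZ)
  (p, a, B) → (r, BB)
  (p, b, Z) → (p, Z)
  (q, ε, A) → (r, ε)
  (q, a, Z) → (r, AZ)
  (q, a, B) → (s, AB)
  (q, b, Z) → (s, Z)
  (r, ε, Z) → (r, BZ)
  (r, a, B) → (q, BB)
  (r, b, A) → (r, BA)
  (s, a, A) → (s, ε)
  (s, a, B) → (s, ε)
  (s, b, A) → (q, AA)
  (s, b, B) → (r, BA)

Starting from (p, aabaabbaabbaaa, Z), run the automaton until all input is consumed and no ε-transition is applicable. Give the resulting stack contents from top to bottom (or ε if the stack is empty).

BBABBABBAZ

(p, aabaabbaabbaaa, Z) ⊢ (s, abaabbaabbaaa, ABZ) ⊢ (s, baabbaabbaaa, BZ) ⊢ (r, aabbaabbaaa, BAZ) ⊢ (q, abbaabbaaa, BBAZ) ⊢ (s, bbaabbaaa, ABBAZ) ⊢ (q, baabbaaa, AABBAZ) ⊢ (r, baabbaaa, ABBAZ) ⊢ (r, aabbaaa, BABBAZ) ⊢ (q, abbaaa, BBABBAZ) ⊢ (s, bbaaa, ABBABBAZ) ⊢ (q, baaa, AABBABBAZ) ⊢ (r, baaa, ABBABBAZ) ⊢ (r, aaa, BABBABBAZ) ⊢ (q, aa, BBABBABBAZ) ⊢ (s, a, ABBABBABBAZ) ⊢ (s, ε, BBABBABBAZ)
All input consumed in state s with stack BBABBABBAZ.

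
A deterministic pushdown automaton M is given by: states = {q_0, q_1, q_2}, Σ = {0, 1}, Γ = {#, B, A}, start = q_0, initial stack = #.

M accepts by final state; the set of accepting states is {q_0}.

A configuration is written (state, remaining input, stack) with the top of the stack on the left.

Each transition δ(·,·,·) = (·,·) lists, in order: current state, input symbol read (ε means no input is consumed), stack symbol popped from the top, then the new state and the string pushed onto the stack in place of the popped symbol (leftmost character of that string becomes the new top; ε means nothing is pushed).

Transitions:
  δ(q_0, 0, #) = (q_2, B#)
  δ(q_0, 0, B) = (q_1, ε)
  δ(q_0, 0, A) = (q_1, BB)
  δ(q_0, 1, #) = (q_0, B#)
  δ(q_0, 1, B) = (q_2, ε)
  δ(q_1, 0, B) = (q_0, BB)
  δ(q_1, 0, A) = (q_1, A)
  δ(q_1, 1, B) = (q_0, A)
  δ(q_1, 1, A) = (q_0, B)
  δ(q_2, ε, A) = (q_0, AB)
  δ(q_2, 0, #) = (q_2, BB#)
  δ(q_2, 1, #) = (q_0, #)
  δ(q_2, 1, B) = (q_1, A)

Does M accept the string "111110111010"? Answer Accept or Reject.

(q_0, 111110111010, #)
  read 1, top #: go to q_0, push B# → (q_0, 11110111010, B#)
  read 1, top B: go to q_2, push ε → (q_2, 1110111010, #)
  read 1, top #: go to q_0, push # → (q_0, 110111010, #)
  read 1, top #: go to q_0, push B# → (q_0, 10111010, B#)
  read 1, top B: go to q_2, push ε → (q_2, 0111010, #)
  read 0, top #: go to q_2, push BB# → (q_2, 111010, BB#)
  read 1, top B: go to q_1, push A → (q_1, 11010, AB#)
  read 1, top A: go to q_0, push B → (q_0, 1010, BB#)
  read 1, top B: go to q_2, push ε → (q_2, 010, B#)
No transition applies at (q_2, 010, B#); input not fully consumed.

Reject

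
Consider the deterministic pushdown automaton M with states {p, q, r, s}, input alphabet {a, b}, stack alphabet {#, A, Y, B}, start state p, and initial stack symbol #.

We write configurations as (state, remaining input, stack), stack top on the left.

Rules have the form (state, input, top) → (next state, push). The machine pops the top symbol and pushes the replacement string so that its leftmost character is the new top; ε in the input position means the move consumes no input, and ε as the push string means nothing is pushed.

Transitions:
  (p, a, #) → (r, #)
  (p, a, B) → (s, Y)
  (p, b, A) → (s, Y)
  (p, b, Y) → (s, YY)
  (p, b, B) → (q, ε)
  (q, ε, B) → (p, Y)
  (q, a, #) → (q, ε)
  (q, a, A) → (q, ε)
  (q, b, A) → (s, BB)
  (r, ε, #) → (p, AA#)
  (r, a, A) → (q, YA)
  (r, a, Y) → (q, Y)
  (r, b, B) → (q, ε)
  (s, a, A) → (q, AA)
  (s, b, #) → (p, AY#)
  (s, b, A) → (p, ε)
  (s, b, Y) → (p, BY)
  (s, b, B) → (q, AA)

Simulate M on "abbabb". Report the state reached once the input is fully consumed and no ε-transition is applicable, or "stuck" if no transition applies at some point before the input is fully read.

(p, abbabb, #)
  read a, top #: go to r, push # → (r, bbabb, #)
  ε-move, top #: go to p, push AA# → (p, bbabb, AA#)
  read b, top A: go to s, push Y → (s, babb, YA#)
  read b, top Y: go to p, push BY → (p, abb, BYA#)
  read a, top B: go to s, push Y → (s, bb, YYA#)
  read b, top Y: go to p, push BY → (p, b, BYYA#)
  read b, top B: go to q, push ε → (q, ε, YYA#)
All input consumed; M is in state q.

q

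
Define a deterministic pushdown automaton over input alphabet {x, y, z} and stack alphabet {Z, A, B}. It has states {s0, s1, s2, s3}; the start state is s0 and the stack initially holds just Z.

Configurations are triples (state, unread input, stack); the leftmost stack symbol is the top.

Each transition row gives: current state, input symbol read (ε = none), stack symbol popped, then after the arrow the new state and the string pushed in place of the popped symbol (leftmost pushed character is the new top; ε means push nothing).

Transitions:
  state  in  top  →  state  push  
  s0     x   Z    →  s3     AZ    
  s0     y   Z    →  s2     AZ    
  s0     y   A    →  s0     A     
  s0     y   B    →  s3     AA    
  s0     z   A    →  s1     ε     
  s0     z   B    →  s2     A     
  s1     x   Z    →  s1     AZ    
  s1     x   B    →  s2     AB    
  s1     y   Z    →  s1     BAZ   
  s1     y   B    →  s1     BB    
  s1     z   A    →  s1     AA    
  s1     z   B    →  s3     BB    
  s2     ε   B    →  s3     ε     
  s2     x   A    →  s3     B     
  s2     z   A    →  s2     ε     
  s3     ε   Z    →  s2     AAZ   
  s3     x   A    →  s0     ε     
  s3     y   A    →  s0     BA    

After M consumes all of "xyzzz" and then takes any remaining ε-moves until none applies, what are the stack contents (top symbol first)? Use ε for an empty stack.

(s0, xyzzz, Z) ⊢ (s3, yzzz, AZ) ⊢ (s0, zzz, BAZ) ⊢ (s2, zz, AAZ) ⊢ (s2, z, AZ) ⊢ (s2, ε, Z)
All input consumed in state s2 with stack Z.

Z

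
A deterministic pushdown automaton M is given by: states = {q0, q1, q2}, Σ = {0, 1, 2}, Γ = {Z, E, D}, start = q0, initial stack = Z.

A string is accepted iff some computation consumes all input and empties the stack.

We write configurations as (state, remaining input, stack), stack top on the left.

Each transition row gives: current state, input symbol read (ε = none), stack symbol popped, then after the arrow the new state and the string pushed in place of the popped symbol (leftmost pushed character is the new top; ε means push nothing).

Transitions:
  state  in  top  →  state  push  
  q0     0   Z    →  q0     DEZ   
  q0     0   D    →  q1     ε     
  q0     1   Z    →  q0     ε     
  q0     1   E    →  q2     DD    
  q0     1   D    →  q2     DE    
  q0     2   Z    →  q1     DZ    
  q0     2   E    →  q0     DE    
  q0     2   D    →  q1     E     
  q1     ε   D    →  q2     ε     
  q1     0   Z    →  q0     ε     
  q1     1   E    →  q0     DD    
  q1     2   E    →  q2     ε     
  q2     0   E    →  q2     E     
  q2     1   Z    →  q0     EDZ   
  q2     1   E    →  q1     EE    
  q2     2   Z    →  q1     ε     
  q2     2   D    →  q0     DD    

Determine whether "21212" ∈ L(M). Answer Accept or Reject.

Reject

(q0, 21212, Z)
  read 2, top Z: go to q1, push DZ → (q1, 1212, DZ)
  ε-move, top D: go to q2, push ε → (q2, 1212, Z)
  read 1, top Z: go to q0, push EDZ → (q0, 212, EDZ)
  read 2, top E: go to q0, push DE → (q0, 12, DEDZ)
  read 1, top D: go to q2, push DE → (q2, 2, DEEDZ)
  read 2, top D: go to q0, push DD → (q0, ε, DDEEDZ)
All input consumed; stack is DDEEDZ, not empty, and no further ε-move applies.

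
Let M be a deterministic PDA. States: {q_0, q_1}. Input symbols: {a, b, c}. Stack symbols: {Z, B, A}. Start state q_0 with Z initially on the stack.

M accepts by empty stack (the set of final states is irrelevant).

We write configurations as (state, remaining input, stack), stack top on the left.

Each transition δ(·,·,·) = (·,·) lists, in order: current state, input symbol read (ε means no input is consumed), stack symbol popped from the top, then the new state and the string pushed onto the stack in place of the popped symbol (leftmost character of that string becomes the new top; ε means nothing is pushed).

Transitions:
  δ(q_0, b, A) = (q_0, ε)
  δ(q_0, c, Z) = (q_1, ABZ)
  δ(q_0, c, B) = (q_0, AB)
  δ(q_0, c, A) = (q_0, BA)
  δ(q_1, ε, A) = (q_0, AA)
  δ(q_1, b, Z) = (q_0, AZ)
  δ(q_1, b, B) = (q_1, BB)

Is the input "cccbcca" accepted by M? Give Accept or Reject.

(q_0, cccbcca, Z)
  read c, top Z: go to q_1, push ABZ → (q_1, ccbcca, ABZ)
  ε-move, top A: go to q_0, push AA → (q_0, ccbcca, AABZ)
  read c, top A: go to q_0, push BA → (q_0, cbcca, BAABZ)
  read c, top B: go to q_0, push AB → (q_0, bcca, ABAABZ)
  read b, top A: go to q_0, push ε → (q_0, cca, BAABZ)
  read c, top B: go to q_0, push AB → (q_0, ca, ABAABZ)
  read c, top A: go to q_0, push BA → (q_0, a, BABAABZ)
No transition applies at (q_0, a, BABAABZ); input not fully consumed.

Reject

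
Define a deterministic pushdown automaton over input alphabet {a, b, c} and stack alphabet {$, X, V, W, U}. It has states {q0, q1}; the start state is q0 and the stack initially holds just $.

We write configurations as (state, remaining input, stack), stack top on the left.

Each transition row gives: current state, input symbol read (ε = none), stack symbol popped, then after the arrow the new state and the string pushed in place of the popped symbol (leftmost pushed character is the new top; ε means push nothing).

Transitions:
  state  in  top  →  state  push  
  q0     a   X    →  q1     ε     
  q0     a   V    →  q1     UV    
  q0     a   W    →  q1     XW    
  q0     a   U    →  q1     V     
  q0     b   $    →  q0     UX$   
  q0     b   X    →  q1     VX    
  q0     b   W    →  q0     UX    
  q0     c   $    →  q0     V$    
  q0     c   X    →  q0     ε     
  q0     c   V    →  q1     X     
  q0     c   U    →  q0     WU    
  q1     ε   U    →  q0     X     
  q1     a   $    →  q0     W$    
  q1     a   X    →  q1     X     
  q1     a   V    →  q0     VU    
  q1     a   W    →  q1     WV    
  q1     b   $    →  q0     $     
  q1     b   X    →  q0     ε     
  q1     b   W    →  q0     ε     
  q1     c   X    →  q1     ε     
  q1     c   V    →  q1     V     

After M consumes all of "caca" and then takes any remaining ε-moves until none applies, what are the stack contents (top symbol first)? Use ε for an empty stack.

XV$

(q0, caca, $)
  read c, top $: go to q0, push V$ → (q0, aca, V$)
  read a, top V: go to q1, push UV → (q1, ca, UV$)
  ε-move, top U: go to q0, push X → (q0, ca, XV$)
  read c, top X: go to q0, push ε → (q0, a, V$)
  read a, top V: go to q1, push UV → (q1, ε, UV$)
  ε-move, top U: go to q0, push X → (q0, ε, XV$)
All input consumed in state q0 with stack XV$.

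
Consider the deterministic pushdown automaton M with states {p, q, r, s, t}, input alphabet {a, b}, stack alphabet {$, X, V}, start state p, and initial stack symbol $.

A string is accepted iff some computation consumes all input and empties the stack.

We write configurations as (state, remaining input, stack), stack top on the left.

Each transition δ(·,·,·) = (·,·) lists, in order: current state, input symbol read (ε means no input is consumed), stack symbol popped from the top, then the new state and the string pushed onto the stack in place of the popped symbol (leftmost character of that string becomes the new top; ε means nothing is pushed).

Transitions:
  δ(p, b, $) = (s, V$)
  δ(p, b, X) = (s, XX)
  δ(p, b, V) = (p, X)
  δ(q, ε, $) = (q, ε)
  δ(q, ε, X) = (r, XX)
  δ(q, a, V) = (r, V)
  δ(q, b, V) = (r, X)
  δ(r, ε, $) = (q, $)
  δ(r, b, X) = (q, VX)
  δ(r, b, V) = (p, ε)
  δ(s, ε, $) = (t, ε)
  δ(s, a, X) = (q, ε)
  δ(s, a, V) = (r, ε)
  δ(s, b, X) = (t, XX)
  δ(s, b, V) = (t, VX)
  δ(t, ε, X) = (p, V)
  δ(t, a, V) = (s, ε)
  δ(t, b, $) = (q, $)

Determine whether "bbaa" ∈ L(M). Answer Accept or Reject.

(p, bbaa, $)
  read b, top $: go to s, push V$ → (s, baa, V$)
  read b, top V: go to t, push VX → (t, aa, VX$)
  read a, top V: go to s, push ε → (s, a, X$)
  read a, top X: go to q, push ε → (q, ε, $)
  ε-move, top $: go to q, push ε → (q, ε, ε)
All input consumed and the stack is empty.

Accept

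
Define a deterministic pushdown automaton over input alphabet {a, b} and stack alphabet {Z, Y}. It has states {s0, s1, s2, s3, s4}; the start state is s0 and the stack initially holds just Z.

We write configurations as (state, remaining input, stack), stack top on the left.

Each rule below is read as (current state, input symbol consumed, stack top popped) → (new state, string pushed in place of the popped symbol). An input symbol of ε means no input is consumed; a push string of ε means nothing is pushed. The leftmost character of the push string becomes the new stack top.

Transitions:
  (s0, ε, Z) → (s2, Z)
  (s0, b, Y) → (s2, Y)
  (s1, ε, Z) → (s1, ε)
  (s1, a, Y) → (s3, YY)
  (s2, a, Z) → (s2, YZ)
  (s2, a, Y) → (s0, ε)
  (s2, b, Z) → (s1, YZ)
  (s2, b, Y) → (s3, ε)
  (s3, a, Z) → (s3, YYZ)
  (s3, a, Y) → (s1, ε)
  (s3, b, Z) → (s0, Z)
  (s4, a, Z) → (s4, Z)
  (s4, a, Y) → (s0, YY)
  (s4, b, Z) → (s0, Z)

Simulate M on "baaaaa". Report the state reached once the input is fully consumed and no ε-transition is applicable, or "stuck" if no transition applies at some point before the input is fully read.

(s0, baaaaa, Z) ⊢ (s2, baaaaa, Z) ⊢ (s1, aaaaa, YZ) ⊢ (s3, aaaa, YYZ) ⊢ (s1, aaa, YZ) ⊢ (s3, aa, YYZ) ⊢ (s1, a, YZ) ⊢ (s3, ε, YYZ)
All input consumed; M is in state s3.

s3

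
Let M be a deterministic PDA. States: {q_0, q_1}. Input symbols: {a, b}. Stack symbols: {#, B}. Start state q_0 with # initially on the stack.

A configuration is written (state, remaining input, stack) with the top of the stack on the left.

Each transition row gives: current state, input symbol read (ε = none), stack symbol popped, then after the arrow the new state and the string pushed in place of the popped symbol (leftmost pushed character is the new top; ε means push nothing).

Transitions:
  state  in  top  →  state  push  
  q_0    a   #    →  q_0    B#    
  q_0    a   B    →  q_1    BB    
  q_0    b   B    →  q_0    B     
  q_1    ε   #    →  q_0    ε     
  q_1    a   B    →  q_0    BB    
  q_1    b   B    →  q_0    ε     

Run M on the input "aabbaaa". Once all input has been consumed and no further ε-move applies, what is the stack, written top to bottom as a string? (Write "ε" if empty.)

BBBB#

(q_0, aabbaaa, #) ⊢ (q_0, abbaaa, B#) ⊢ (q_1, bbaaa, BB#) ⊢ (q_0, baaa, B#) ⊢ (q_0, aaa, B#) ⊢ (q_1, aa, BB#) ⊢ (q_0, a, BBB#) ⊢ (q_1, ε, BBBB#)
All input consumed in state q_1 with stack BBBB#.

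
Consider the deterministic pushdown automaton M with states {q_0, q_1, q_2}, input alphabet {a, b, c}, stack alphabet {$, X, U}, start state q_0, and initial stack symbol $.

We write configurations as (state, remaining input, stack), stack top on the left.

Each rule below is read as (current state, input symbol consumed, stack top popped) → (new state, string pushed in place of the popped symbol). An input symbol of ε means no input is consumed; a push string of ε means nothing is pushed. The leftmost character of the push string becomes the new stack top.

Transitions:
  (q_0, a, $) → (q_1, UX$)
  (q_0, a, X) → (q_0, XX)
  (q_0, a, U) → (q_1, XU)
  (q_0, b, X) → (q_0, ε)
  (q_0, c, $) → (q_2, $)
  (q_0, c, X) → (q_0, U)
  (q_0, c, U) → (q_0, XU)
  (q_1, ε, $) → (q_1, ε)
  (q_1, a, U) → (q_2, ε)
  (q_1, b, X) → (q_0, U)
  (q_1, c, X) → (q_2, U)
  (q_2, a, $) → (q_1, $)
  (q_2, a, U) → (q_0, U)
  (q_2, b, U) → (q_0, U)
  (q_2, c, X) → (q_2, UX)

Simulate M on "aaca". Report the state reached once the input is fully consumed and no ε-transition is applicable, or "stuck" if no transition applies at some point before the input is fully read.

(q_0, aaca, $)
  read a, top $: go to q_1, push UX$ → (q_1, aca, UX$)
  read a, top U: go to q_2, push ε → (q_2, ca, X$)
  read c, top X: go to q_2, push UX → (q_2, a, UX$)
  read a, top U: go to q_0, push U → (q_0, ε, UX$)
All input consumed; M is in state q_0.

q_0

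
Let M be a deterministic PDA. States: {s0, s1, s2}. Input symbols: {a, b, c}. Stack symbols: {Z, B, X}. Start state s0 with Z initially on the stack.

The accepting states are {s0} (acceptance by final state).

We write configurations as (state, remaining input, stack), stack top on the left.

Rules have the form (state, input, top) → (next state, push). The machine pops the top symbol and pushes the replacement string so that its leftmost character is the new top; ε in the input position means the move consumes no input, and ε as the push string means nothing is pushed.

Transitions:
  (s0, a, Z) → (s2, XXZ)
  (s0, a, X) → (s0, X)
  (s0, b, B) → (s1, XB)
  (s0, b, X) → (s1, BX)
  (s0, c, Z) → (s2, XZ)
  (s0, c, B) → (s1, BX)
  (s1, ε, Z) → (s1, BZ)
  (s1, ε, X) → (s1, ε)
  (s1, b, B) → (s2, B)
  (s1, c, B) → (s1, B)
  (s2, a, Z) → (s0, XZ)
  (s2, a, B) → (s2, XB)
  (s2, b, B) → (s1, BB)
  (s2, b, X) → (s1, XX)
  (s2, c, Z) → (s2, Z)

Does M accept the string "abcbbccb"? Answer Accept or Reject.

(s0, abcbbccb, Z)
  read a, top Z: go to s2, push XXZ → (s2, bcbbccb, XXZ)
  read b, top X: go to s1, push XX → (s1, cbbccb, XXXZ)
  ε-move, top X: go to s1, push ε → (s1, cbbccb, XXZ)
  ε-move, top X: go to s1, push ε → (s1, cbbccb, XZ)
  ε-move, top X: go to s1, push ε → (s1, cbbccb, Z)
  ε-move, top Z: go to s1, push BZ → (s1, cbbccb, BZ)
  read c, top B: go to s1, push B → (s1, bbccb, BZ)
  read b, top B: go to s2, push B → (s2, bccb, BZ)
  read b, top B: go to s1, push BB → (s1, ccb, BBZ)
  read c, top B: go to s1, push B → (s1, cb, BBZ)
  read c, top B: go to s1, push B → (s1, b, BBZ)
  read b, top B: go to s2, push B → (s2, ε, BBZ)
All input consumed; state s2 ∉ F and no further ε-move applies.

Reject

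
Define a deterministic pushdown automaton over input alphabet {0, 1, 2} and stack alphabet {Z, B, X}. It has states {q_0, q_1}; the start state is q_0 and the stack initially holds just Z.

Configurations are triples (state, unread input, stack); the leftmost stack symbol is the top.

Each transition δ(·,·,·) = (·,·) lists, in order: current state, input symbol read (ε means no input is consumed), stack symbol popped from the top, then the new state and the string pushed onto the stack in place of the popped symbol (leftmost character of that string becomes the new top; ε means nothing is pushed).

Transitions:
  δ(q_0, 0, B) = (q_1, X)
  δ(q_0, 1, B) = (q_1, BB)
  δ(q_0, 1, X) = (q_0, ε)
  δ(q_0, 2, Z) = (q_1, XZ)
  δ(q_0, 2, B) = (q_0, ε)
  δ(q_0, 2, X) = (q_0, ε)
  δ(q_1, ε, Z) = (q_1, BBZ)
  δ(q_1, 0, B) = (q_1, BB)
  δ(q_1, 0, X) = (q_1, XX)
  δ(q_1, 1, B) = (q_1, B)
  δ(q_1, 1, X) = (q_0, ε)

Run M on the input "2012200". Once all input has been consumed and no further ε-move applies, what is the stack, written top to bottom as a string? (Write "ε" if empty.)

(q_0, 2012200, Z)
  read 2, top Z: go to q_1, push XZ → (q_1, 012200, XZ)
  read 0, top X: go to q_1, push XX → (q_1, 12200, XXZ)
  read 1, top X: go to q_0, push ε → (q_0, 2200, XZ)
  read 2, top X: go to q_0, push ε → (q_0, 200, Z)
  read 2, top Z: go to q_1, push XZ → (q_1, 00, XZ)
  read 0, top X: go to q_1, push XX → (q_1, 0, XXZ)
  read 0, top X: go to q_1, push XX → (q_1, ε, XXXZ)
All input consumed in state q_1 with stack XXXZ.

XXXZ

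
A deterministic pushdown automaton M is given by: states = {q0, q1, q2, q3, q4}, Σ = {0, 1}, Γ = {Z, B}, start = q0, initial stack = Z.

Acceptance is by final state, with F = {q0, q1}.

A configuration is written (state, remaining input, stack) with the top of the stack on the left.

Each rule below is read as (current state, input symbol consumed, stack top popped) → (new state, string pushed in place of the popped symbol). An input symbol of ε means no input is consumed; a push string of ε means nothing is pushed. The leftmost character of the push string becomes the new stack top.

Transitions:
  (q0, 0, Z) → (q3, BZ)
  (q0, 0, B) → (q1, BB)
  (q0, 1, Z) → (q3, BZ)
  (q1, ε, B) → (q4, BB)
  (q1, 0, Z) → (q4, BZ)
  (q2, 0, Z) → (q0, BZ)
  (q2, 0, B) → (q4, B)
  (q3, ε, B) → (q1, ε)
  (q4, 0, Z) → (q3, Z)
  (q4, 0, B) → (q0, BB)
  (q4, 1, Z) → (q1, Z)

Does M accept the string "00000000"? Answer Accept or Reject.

(q0, 00000000, Z)
  read 0, top Z: go to q3, push BZ → (q3, 0000000, BZ)
  ε-move, top B: go to q1, push ε → (q1, 0000000, Z)
  read 0, top Z: go to q4, push BZ → (q4, 000000, BZ)
  read 0, top B: go to q0, push BB → (q0, 00000, BBZ)
  read 0, top B: go to q1, push BB → (q1, 0000, BBBZ)
  ε-move, top B: go to q4, push BB → (q4, 0000, BBBBZ)
  read 0, top B: go to q0, push BB → (q0, 000, BBBBBZ)
  read 0, top B: go to q1, push BB → (q1, 00, BBBBBBZ)
  ε-move, top B: go to q4, push BB → (q4, 00, BBBBBBBZ)
  read 0, top B: go to q0, push BB → (q0, 0, BBBBBBBBZ)
  read 0, top B: go to q1, push BB → (q1, ε, BBBBBBBBBZ)
All input consumed; state q1 ∈ F.

Accept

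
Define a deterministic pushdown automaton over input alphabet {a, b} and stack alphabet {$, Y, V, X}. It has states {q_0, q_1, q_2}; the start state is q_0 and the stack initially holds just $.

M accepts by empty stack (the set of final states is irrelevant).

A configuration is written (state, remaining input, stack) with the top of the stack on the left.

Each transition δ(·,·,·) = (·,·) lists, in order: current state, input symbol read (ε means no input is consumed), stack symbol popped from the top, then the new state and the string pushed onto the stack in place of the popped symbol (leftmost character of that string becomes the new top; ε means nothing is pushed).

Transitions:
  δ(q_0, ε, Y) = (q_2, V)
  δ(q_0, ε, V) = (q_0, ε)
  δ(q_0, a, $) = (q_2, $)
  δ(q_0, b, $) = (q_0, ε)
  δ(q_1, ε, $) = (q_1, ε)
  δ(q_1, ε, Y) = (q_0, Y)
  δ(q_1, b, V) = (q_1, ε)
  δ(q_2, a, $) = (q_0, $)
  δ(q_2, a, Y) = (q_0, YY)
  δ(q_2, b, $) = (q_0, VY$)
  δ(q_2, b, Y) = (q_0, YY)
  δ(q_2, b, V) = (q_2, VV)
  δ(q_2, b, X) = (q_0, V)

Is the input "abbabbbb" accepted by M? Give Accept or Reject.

(q_0, abbabbbb, $)
  read a, top $: go to q_2, push $ → (q_2, bbabbbb, $)
  read b, top $: go to q_0, push VY$ → (q_0, babbbb, VY$)
  ε-move, top V: go to q_0, push ε → (q_0, babbbb, Y$)
  ε-move, top Y: go to q_2, push V → (q_2, babbbb, V$)
  read b, top V: go to q_2, push VV → (q_2, abbbb, VV$)
No transition applies at (q_2, abbbb, VV$); input not fully consumed.

Reject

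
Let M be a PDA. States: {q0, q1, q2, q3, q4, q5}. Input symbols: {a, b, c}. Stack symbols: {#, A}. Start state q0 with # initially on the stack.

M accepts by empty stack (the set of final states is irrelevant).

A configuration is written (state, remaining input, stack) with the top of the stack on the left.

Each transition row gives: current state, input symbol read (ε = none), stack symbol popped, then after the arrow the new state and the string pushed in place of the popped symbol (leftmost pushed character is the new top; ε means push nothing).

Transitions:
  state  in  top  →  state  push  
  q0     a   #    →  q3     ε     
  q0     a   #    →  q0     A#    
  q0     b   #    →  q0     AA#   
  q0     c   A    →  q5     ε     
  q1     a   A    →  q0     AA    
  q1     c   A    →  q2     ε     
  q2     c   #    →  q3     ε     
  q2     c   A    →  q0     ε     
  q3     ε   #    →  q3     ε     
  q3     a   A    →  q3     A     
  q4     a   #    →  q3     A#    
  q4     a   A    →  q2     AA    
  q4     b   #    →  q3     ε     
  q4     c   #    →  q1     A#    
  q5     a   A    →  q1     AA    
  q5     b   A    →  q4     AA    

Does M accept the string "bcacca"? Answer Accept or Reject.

Accept

One accepting computation: (q0, bcacca, #) ⊢ (q0, cacca, AA#) ⊢ (q5, acca, A#) ⊢ (q1, cca, AA#) ⊢ (q2, ca, A#) ⊢ (q0, a, #) ⊢ (q3, ε, ε)
All input consumed and the stack is empty.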